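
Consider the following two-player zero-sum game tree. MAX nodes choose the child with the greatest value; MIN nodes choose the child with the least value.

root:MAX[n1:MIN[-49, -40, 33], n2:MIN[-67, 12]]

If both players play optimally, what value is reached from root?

-49

n1 (MIN): min(-49, -40, 33) = -49
n2 (MIN): min(-67, 12) = -67
root (MAX): max(-49, -67) = -49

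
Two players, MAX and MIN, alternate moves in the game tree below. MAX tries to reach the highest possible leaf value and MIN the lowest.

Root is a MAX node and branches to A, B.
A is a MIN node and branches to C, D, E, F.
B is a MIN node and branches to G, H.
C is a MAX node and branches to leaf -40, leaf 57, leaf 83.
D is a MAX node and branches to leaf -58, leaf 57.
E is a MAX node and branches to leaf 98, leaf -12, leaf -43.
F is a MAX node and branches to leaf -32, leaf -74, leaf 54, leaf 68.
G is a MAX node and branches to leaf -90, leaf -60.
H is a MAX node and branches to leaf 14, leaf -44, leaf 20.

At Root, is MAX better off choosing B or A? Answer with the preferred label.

A

G (MAX): max(-90, -60) = -60
H (MAX): max(14, -44, 20) = 20
B (MIN): min(-60, 20) = -60
C (MAX): max(-40, 57, 83) = 83
D (MAX): max(-58, 57) = 57
E (MAX): max(98, -12, -43) = 98
F (MAX): max(-32, -74, 54, 68) = 68
A (MIN): min(83, 57, 98, 68) = 57
MAX prefers the higher value; B=-60, A=57. A is better since 57 > -60.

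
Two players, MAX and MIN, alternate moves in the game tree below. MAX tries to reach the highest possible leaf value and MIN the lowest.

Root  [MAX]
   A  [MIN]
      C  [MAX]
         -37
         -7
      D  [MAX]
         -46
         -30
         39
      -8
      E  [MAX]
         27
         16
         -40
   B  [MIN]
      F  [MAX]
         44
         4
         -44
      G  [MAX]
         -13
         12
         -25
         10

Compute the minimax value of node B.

12

F (MAX): max(44, 4, -44) = 44
G (MAX): max(-13, 12, -25, 10) = 12
B (MIN): min(44, 12) = 12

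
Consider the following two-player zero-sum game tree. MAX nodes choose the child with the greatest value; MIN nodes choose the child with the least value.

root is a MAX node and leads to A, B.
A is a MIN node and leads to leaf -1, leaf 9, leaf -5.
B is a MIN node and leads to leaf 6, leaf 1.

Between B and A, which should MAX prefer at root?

B (MIN): min(6, 1) = 1
A (MIN): min(-1, 9, -5) = -5
MAX prefers the higher value; B=1, A=-5. B is better since 1 > -5.

B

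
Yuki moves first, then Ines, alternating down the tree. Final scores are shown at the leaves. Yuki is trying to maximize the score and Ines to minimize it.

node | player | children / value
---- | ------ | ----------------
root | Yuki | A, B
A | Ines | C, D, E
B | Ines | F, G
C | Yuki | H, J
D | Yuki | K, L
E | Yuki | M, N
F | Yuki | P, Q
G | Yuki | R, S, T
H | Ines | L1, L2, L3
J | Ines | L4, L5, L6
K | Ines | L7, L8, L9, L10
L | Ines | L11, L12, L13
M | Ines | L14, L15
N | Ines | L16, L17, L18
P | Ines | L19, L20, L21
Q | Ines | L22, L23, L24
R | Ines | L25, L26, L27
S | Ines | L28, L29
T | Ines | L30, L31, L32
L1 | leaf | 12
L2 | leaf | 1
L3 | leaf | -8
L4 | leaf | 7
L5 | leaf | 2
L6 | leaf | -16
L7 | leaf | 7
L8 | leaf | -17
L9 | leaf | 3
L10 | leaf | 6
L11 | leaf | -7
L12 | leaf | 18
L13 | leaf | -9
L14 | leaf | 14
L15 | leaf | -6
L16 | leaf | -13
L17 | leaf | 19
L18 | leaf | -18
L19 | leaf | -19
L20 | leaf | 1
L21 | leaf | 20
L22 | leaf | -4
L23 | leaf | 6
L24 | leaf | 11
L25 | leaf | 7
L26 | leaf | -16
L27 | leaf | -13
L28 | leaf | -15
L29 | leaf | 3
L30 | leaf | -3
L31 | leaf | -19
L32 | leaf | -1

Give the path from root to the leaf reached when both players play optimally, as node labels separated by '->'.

H (Ines): min(12, 1, -8) = -8
J (Ines): min(7, 2, -16) = -16
C (Yuki): max(-8, -16) = -8
K (Ines): min(7, -17, 3, 6) = -17
L (Ines): min(-7, 18, -9) = -9
D (Yuki): max(-17, -9) = -9
M (Ines): min(14, -6) = -6
N (Ines): min(-13, 19, -18) = -18
E (Yuki): max(-6, -18) = -6
A (Ines): min(-8, -9, -6) = -9
P (Ines): min(-19, 1, 20) = -19
Q (Ines): min(-4, 6, 11) = -4
F (Yuki): max(-19, -4) = -4
R (Ines): min(7, -16, -13) = -16
S (Ines): min(-15, 3) = -15
T (Ines): min(-3, -19, -1) = -19
G (Yuki): max(-16, -15, -19) = -15
B (Ines): min(-4, -15) = -15
root (Yuki): max(-9, -15) = -9
At root, Yuki picks A (highest: -9).
At A, Ines picks D (lowest: -9).
At D, Yuki picks L (highest: -9).
At L, Ines picks L13 (lowest: -9).
Terminal value -9.

root -> A -> D -> L -> L13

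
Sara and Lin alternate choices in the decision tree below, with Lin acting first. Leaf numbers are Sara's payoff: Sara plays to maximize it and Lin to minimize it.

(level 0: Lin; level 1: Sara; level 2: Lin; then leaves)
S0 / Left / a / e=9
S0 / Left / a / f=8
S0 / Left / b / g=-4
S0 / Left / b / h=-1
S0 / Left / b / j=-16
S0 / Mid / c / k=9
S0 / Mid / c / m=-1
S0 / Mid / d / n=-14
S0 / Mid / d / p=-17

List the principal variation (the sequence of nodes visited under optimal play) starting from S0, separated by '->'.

S0 -> Mid -> c -> m

a (Lin): min(9, 8) = 8
b (Lin): min(-4, -1, -16) = -16
Left (Sara): max(8, -16) = 8
c (Lin): min(9, -1) = -1
d (Lin): min(-14, -17) = -17
Mid (Sara): max(-1, -17) = -1
S0 (Lin): min(8, -1) = -1
At S0, Lin picks Mid (lowest: -1).
At Mid, Sara picks c (highest: -1).
At c, Lin picks m (lowest: -1).
Terminal value -1.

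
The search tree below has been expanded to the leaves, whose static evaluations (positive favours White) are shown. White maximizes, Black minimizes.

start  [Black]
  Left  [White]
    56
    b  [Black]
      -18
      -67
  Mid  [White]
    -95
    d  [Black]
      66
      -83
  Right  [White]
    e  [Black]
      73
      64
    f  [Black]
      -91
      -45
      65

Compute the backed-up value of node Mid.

d (Black): min(66, -83) = -83
Mid (White): max(-95, -83) = -83

-83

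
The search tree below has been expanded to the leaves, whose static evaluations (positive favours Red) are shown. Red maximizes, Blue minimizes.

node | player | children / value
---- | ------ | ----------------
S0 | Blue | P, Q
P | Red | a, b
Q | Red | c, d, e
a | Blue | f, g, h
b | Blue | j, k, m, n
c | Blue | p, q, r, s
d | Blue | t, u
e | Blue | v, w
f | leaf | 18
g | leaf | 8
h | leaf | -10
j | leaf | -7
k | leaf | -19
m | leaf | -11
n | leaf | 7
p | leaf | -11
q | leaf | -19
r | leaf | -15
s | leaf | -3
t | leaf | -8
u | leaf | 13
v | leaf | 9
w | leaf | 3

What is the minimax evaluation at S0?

-10

a (Blue): min(18, 8, -10) = -10
b (Blue): min(-7, -19, -11, 7) = -19
P (Red): max(-10, -19) = -10
c (Blue): min(-11, -19, -15, -3) = -19
d (Blue): min(-8, 13) = -8
e (Blue): min(9, 3) = 3
Q (Red): max(-19, -8, 3) = 3
S0 (Blue): min(-10, 3) = -10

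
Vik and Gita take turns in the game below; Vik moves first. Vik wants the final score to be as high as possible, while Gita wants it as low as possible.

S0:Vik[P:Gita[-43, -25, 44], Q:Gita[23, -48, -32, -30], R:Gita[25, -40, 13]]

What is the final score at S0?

P (Gita): min(-43, -25, 44) = -43
Q (Gita): min(23, -48, -32, -30) = -48
R (Gita): min(25, -40, 13) = -40
S0 (Vik): max(-43, -48, -40) = -40

-40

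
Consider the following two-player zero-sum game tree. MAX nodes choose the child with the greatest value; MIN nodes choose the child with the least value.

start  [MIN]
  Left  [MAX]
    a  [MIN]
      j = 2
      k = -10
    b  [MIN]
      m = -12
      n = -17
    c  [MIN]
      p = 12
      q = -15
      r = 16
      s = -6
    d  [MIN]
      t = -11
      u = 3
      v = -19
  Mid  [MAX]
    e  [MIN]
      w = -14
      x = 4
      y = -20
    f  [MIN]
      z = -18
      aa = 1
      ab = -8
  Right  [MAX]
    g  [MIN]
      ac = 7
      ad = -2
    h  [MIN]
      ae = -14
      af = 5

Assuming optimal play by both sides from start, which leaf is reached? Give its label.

a (MIN): min(2, -10) = -10
b (MIN): min(-12, -17) = -17
c (MIN): min(12, -15, 16, -6) = -15
d (MIN): min(-11, 3, -19) = -19
Left (MAX): max(-10, -17, -15, -19) = -10
e (MIN): min(-14, 4, -20) = -20
f (MIN): min(-18, 1, -8) = -18
Mid (MAX): max(-20, -18) = -18
g (MIN): min(7, -2) = -2
h (MIN): min(-14, 5) = -14
Right (MAX): max(-2, -14) = -2
start (MIN): min(-10, -18, -2) = -18
At start, MIN picks Mid (lowest: -18).
At Mid, MAX picks f (highest: -18).
At f, MIN picks z (lowest: -18).
Terminal value -18.

z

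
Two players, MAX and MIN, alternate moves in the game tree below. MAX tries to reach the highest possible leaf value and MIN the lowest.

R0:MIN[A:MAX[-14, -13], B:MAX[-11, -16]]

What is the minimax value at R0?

-13

A (MAX): max(-14, -13) = -13
B (MAX): max(-11, -16) = -11
R0 (MIN): min(-13, -11) = -13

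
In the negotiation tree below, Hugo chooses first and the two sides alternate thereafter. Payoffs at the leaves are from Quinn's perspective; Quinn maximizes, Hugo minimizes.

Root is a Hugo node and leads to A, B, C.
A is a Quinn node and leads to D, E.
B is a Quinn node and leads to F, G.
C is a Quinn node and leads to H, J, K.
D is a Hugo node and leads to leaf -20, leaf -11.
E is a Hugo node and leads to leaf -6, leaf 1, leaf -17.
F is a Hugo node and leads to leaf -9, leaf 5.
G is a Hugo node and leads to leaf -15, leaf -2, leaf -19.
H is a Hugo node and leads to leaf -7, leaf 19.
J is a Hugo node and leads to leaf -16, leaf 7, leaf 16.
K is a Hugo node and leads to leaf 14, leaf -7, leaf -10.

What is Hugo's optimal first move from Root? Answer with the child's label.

A

D (Hugo): min(-20, -11) = -20
E (Hugo): min(-6, 1, -17) = -17
A (Quinn): max(-20, -17) = -17
F (Hugo): min(-9, 5) = -9
G (Hugo): min(-15, -2, -19) = -19
B (Quinn): max(-9, -19) = -9
H (Hugo): min(-7, 19) = -7
J (Hugo): min(-16, 7, 16) = -16
K (Hugo): min(14, -7, -10) = -10
C (Quinn): max(-7, -16, -10) = -7
Root (Hugo): min(-17, -9, -7) = -17
Hugo at Root wants the lowest of {A=-17, B=-9, C=-7}, so chooses A.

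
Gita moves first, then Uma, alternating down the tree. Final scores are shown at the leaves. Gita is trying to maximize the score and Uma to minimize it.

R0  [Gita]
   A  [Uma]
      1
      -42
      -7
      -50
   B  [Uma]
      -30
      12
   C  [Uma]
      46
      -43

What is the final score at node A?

A (Uma): min(1, -42, -7, -50) = -50

-50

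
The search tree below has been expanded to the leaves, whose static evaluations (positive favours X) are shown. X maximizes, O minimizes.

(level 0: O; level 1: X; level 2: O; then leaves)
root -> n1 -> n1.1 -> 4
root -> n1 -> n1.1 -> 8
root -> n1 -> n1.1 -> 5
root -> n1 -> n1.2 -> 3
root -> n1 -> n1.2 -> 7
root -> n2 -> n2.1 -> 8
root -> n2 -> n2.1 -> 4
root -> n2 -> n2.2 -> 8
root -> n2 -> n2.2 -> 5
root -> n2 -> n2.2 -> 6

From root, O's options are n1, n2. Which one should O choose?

n1.1 (O): min(4, 8, 5) = 4
n1.2 (O): min(3, 7) = 3
n1 (X): max(4, 3) = 4
n2.1 (O): min(8, 4) = 4
n2.2 (O): min(8, 5, 6) = 5
n2 (X): max(4, 5) = 5
root (O): min(4, 5) = 4
O at root wants the lowest of {n1=4, n2=5}, so chooses n1.

n1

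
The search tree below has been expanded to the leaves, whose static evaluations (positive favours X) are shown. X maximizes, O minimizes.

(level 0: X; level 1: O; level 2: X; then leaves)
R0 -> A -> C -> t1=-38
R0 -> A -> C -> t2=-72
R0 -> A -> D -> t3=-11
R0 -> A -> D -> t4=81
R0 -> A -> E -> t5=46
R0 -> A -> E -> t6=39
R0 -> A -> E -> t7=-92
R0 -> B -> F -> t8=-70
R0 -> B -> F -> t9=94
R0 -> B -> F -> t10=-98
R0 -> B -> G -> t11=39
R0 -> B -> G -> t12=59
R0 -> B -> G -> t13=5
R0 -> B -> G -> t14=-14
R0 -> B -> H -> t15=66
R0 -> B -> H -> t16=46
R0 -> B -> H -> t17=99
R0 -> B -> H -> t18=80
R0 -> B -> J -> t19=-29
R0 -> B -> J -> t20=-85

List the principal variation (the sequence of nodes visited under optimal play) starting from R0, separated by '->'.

R0 -> B -> J -> t19

C (X): max(-38, -72) = -38
D (X): max(-11, 81) = 81
E (X): max(46, 39, -92) = 46
A (O): min(-38, 81, 46) = -38
F (X): max(-70, 94, -98) = 94
G (X): max(39, 59, 5, -14) = 59
H (X): max(66, 46, 99, 80) = 99
J (X): max(-29, -85) = -29
B (O): min(94, 59, 99, -29) = -29
R0 (X): max(-38, -29) = -29
At R0, X picks B (highest: -29).
At B, O picks J (lowest: -29).
At J, X picks t19 (highest: -29).
Terminal value -29.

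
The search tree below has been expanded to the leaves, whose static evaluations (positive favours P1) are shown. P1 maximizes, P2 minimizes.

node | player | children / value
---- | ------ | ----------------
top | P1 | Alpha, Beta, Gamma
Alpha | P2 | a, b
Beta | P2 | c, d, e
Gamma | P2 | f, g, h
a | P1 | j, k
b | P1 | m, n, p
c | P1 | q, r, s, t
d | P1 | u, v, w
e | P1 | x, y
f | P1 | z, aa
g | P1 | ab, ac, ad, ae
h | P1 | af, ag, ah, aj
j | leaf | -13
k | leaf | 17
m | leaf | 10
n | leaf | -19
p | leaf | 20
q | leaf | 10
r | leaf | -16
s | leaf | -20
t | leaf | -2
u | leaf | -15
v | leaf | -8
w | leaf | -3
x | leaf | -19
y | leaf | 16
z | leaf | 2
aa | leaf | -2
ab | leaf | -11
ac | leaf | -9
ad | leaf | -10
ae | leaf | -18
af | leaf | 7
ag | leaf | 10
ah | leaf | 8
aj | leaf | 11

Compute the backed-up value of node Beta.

-3

c (P1): max(10, -16, -20, -2) = 10
d (P1): max(-15, -8, -3) = -3
e (P1): max(-19, 16) = 16
Beta (P2): min(10, -3, 16) = -3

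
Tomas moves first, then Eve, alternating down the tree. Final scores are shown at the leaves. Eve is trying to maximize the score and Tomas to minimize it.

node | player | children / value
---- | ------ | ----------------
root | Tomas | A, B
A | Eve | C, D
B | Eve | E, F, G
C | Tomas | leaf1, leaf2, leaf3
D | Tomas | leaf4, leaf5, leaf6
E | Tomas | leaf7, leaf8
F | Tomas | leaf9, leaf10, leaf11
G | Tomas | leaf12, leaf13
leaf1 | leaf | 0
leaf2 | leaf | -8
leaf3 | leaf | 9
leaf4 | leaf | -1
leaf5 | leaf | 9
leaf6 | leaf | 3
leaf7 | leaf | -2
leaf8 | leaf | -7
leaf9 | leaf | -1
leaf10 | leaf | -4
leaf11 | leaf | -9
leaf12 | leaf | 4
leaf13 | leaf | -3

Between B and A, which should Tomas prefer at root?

E (Tomas): min(-2, -7) = -7
F (Tomas): min(-1, -4, -9) = -9
G (Tomas): min(4, -3) = -3
B (Eve): max(-7, -9, -3) = -3
C (Tomas): min(0, -8, 9) = -8
D (Tomas): min(-1, 9, 3) = -1
A (Eve): max(-8, -1) = -1
Tomas prefers the lower value; B=-3, A=-1. B is better since -3 < -1.

B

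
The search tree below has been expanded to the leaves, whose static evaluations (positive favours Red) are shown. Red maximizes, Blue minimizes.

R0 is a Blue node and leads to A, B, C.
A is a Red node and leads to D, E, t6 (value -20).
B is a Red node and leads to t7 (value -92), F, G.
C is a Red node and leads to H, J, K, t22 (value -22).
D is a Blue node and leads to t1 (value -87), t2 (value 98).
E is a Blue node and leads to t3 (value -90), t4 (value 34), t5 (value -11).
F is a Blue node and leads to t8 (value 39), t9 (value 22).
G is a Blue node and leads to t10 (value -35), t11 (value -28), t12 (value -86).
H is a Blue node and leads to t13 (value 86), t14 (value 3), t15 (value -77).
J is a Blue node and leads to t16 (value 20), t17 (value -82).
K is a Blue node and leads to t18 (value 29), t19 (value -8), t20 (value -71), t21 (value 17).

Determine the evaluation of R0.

-22

D (Blue): min(-87, 98) = -87
E (Blue): min(-90, 34, -11) = -90
A (Red): max(-87, -90, -20) = -20
F (Blue): min(39, 22) = 22
G (Blue): min(-35, -28, -86) = -86
B (Red): max(-92, 22, -86) = 22
H (Blue): min(86, 3, -77) = -77
J (Blue): min(20, -82) = -82
K (Blue): min(29, -8, -71, 17) = -71
C (Red): max(-77, -82, -71, -22) = -22
R0 (Blue): min(-20, 22, -22) = -22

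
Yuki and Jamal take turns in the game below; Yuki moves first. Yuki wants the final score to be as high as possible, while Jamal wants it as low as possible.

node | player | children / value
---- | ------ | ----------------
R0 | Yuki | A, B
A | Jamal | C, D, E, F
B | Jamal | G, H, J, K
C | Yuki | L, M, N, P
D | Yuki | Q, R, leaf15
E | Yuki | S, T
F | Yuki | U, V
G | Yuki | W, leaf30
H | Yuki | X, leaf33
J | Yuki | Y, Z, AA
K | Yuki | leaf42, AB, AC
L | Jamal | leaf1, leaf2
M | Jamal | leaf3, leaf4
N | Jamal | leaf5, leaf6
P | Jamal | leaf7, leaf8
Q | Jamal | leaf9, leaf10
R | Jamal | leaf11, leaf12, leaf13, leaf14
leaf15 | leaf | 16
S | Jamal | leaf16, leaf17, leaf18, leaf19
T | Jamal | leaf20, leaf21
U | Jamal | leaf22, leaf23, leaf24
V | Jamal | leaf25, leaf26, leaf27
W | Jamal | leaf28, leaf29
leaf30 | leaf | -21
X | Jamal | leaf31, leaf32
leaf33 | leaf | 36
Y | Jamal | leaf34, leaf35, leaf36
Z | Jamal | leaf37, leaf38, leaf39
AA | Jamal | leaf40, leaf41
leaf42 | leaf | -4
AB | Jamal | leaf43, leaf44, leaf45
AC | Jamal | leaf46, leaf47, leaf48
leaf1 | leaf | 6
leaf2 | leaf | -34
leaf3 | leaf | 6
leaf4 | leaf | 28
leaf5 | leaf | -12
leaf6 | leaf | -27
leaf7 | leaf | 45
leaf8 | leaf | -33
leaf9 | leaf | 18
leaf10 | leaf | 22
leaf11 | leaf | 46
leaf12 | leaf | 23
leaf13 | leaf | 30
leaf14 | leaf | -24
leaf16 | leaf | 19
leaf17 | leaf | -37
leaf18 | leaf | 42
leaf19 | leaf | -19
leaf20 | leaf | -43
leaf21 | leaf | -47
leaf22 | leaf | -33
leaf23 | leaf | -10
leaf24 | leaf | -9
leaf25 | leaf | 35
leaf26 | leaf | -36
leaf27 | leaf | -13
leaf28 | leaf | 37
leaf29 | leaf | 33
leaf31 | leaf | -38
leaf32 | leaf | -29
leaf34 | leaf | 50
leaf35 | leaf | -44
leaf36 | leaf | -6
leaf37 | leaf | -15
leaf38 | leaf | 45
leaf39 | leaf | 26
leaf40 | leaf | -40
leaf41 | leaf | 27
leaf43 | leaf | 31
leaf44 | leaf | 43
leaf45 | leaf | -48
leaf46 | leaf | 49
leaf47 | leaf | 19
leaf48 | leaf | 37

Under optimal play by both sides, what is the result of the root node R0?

L (Jamal): min(6, -34) = -34
M (Jamal): min(6, 28) = 6
N (Jamal): min(-12, -27) = -27
P (Jamal): min(45, -33) = -33
C (Yuki): max(-34, 6, -27, -33) = 6
Q (Jamal): min(18, 22) = 18
R (Jamal): min(46, 23, 30, -24) = -24
D (Yuki): max(18, -24, 16) = 18
S (Jamal): min(19, -37, 42, -19) = -37
T (Jamal): min(-43, -47) = -47
E (Yuki): max(-37, -47) = -37
U (Jamal): min(-33, -10, -9) = -33
V (Jamal): min(35, -36, -13) = -36
F (Yuki): max(-33, -36) = -33
A (Jamal): min(6, 18, -37, -33) = -37
W (Jamal): min(37, 33) = 33
G (Yuki): max(33, -21) = 33
X (Jamal): min(-38, -29) = -38
H (Yuki): max(-38, 36) = 36
Y (Jamal): min(50, -44, -6) = -44
Z (Jamal): min(-15, 45, 26) = -15
AA (Jamal): min(-40, 27) = -40
J (Yuki): max(-44, -15, -40) = -15
AB (Jamal): min(31, 43, -48) = -48
AC (Jamal): min(49, 19, 37) = 19
K (Yuki): max(-4, -48, 19) = 19
B (Jamal): min(33, 36, -15, 19) = -15
R0 (Yuki): max(-37, -15) = -15

-15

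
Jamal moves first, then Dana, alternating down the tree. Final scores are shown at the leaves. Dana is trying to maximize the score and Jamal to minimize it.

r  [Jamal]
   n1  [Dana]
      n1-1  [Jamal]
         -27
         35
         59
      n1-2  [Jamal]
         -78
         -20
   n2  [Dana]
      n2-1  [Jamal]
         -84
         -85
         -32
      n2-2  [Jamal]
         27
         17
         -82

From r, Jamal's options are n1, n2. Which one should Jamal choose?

n2

n1-1 (Jamal): min(-27, 35, 59) = -27
n1-2 (Jamal): min(-78, -20) = -78
n1 (Dana): max(-27, -78) = -27
n2-1 (Jamal): min(-84, -85, -32) = -85
n2-2 (Jamal): min(27, 17, -82) = -82
n2 (Dana): max(-85, -82) = -82
r (Jamal): min(-27, -82) = -82
Jamal at r wants the lowest of {n1=-27, n2=-82}, so chooses n2.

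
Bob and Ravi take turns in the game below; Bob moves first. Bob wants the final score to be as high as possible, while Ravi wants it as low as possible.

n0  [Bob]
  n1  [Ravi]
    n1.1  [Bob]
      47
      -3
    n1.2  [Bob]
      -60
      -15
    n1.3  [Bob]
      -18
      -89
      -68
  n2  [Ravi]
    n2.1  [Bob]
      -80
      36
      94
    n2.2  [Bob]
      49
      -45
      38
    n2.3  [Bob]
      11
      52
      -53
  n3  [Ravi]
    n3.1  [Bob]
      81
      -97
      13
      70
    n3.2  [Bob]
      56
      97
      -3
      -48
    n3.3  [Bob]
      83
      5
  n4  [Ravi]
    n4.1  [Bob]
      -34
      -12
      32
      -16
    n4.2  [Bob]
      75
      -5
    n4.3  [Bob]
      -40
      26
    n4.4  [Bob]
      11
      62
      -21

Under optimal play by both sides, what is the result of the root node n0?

81

n1.1 (Bob): max(47, -3) = 47
n1.2 (Bob): max(-60, -15) = -15
n1.3 (Bob): max(-18, -89, -68) = -18
n1 (Ravi): min(47, -15, -18) = -18
n2.1 (Bob): max(-80, 36, 94) = 94
n2.2 (Bob): max(49, -45, 38) = 49
n2.3 (Bob): max(11, 52, -53) = 52
n2 (Ravi): min(94, 49, 52) = 49
n3.1 (Bob): max(81, -97, 13, 70) = 81
n3.2 (Bob): max(56, 97, -3, -48) = 97
n3.3 (Bob): max(83, 5) = 83
n3 (Ravi): min(81, 97, 83) = 81
n4.1 (Bob): max(-34, -12, 32, -16) = 32
n4.2 (Bob): max(75, -5) = 75
n4.3 (Bob): max(-40, 26) = 26
n4.4 (Bob): max(11, 62, -21) = 62
n4 (Ravi): min(32, 75, 26, 62) = 26
n0 (Bob): max(-18, 49, 81, 26) = 81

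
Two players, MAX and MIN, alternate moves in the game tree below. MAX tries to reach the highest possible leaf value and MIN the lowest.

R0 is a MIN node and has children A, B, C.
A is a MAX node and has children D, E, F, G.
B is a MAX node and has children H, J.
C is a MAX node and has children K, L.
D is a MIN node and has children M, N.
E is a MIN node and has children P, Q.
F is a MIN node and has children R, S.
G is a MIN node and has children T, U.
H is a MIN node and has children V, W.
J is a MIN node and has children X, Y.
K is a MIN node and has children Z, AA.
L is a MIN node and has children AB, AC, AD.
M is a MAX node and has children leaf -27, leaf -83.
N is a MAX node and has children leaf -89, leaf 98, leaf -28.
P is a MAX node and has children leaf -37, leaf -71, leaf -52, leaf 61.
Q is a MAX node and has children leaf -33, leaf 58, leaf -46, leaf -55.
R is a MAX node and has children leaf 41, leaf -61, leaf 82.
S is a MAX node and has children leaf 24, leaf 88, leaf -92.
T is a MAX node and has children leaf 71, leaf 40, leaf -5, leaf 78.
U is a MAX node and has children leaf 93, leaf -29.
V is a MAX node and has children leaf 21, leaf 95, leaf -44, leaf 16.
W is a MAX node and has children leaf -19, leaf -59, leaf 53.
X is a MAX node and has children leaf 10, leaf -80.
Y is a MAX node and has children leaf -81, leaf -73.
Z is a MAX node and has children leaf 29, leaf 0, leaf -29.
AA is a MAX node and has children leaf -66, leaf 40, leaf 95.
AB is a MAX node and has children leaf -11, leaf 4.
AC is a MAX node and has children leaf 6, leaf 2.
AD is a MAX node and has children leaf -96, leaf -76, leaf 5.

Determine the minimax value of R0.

29

M (MAX): max(-27, -83) = -27
N (MAX): max(-89, 98, -28) = 98
D (MIN): min(-27, 98) = -27
P (MAX): max(-37, -71, -52, 61) = 61
Q (MAX): max(-33, 58, -46, -55) = 58
E (MIN): min(61, 58) = 58
R (MAX): max(41, -61, 82) = 82
S (MAX): max(24, 88, -92) = 88
F (MIN): min(82, 88) = 82
T (MAX): max(71, 40, -5, 78) = 78
U (MAX): max(93, -29) = 93
G (MIN): min(78, 93) = 78
A (MAX): max(-27, 58, 82, 78) = 82
V (MAX): max(21, 95, -44, 16) = 95
W (MAX): max(-19, -59, 53) = 53
H (MIN): min(95, 53) = 53
X (MAX): max(10, -80) = 10
Y (MAX): max(-81, -73) = -73
J (MIN): min(10, -73) = -73
B (MAX): max(53, -73) = 53
Z (MAX): max(29, 0, -29) = 29
AA (MAX): max(-66, 40, 95) = 95
K (MIN): min(29, 95) = 29
AB (MAX): max(-11, 4) = 4
AC (MAX): max(6, 2) = 6
AD (MAX): max(-96, -76, 5) = 5
L (MIN): min(4, 6, 5) = 4
C (MAX): max(29, 4) = 29
R0 (MIN): min(82, 53, 29) = 29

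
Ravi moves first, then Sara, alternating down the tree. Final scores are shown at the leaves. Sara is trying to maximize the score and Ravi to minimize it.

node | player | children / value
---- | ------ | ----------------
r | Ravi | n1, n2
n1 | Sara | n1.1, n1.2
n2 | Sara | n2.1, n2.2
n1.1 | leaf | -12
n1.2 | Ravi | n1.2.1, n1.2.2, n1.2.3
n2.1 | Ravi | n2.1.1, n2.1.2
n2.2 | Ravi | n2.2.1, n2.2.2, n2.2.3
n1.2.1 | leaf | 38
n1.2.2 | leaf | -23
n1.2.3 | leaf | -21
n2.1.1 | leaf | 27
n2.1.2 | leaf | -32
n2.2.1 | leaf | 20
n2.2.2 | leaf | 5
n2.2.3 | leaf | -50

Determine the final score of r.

n1.2 (Ravi): min(38, -23, -21) = -23
n1 (Sara): max(-12, -23) = -12
n2.1 (Ravi): min(27, -32) = -32
n2.2 (Ravi): min(20, 5, -50) = -50
n2 (Sara): max(-32, -50) = -32
r (Ravi): min(-12, -32) = -32

-32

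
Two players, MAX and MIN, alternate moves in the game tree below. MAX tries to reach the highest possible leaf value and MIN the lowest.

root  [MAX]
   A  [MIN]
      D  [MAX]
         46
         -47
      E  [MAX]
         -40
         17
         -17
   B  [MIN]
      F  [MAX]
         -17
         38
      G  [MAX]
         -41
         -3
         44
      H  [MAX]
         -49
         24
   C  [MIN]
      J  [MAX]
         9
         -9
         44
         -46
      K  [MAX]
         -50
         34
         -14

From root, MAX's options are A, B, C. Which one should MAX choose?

D (MAX): max(46, -47) = 46
E (MAX): max(-40, 17, -17) = 17
A (MIN): min(46, 17) = 17
F (MAX): max(-17, 38) = 38
G (MAX): max(-41, -3, 44) = 44
H (MAX): max(-49, 24) = 24
B (MIN): min(38, 44, 24) = 24
J (MAX): max(9, -9, 44, -46) = 44
K (MAX): max(-50, 34, -14) = 34
C (MIN): min(44, 34) = 34
root (MAX): max(17, 24, 34) = 34
MAX at root wants the highest of {A=17, B=24, C=34}, so chooses C.

C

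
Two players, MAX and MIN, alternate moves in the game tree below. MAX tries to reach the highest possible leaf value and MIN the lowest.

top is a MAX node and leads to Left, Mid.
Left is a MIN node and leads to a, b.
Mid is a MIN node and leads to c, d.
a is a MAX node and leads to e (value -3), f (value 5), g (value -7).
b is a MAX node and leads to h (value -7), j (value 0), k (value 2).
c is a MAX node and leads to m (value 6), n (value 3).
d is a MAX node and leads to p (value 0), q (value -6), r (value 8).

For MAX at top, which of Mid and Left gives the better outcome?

Mid

c (MAX): max(6, 3) = 6
d (MAX): max(0, -6, 8) = 8
Mid (MIN): min(6, 8) = 6
a (MAX): max(-3, 5, -7) = 5
b (MAX): max(-7, 0, 2) = 2
Left (MIN): min(5, 2) = 2
MAX prefers the higher value; Mid=6, Left=2. Mid is better since 6 > 2.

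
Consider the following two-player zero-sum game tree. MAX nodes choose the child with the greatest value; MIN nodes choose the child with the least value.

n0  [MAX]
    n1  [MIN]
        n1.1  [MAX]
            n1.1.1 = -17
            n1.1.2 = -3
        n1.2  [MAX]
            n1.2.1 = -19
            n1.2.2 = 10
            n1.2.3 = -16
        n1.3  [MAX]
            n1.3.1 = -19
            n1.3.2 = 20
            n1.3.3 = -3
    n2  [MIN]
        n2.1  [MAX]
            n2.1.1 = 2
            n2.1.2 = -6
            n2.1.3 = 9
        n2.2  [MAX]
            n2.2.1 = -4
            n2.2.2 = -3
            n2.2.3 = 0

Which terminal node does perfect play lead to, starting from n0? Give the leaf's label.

n2.2.3

n1.1 (MAX): max(-17, -3) = -3
n1.2 (MAX): max(-19, 10, -16) = 10
n1.3 (MAX): max(-19, 20, -3) = 20
n1 (MIN): min(-3, 10, 20) = -3
n2.1 (MAX): max(2, -6, 9) = 9
n2.2 (MAX): max(-4, -3, 0) = 0
n2 (MIN): min(9, 0) = 0
n0 (MAX): max(-3, 0) = 0
At n0, MAX picks n2 (highest: 0).
At n2, MIN picks n2.2 (lowest: 0).
At n2.2, MAX picks n2.2.3 (highest: 0).
Terminal value 0.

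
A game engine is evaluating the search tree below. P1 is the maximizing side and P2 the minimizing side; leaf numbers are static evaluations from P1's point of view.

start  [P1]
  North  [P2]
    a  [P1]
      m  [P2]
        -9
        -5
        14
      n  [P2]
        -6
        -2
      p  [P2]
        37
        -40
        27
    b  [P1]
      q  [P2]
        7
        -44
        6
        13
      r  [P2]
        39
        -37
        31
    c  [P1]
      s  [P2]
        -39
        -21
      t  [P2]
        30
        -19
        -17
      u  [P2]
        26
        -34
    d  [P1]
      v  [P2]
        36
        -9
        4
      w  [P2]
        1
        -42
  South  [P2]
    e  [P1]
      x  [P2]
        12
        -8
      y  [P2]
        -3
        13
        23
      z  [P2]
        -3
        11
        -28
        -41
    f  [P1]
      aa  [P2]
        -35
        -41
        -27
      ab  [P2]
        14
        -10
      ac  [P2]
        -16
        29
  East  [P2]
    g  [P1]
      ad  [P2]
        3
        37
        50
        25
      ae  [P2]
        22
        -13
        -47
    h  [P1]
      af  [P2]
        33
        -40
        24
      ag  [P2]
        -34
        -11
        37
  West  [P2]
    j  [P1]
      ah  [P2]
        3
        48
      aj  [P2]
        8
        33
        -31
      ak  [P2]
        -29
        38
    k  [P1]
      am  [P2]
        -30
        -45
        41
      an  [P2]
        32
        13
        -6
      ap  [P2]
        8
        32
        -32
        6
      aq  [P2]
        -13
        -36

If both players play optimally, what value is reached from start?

m (P2): min(-9, -5, 14) = -9
n (P2): min(-6, -2) = -6
p (P2): min(37, -40, 27) = -40
a (P1): max(-9, -6, -40) = -6
q (P2): min(7, -44, 6, 13) = -44
r (P2): min(39, -37, 31) = -37
b (P1): max(-44, -37) = -37
s (P2): min(-39, -21) = -39
t (P2): min(30, -19, -17) = -19
u (P2): min(26, -34) = -34
c (P1): max(-39, -19, -34) = -19
v (P2): min(36, -9, 4) = -9
w (P2): min(1, -42) = -42
d (P1): max(-9, -42) = -9
North (P2): min(-6, -37, -19, -9) = -37
x (P2): min(12, -8) = -8
y (P2): min(-3, 13, 23) = -3
z (P2): min(-3, 11, -28, -41) = -41
e (P1): max(-8, -3, -41) = -3
aa (P2): min(-35, -41, -27) = -41
ab (P2): min(14, -10) = -10
ac (P2): min(-16, 29) = -16
f (P1): max(-41, -10, -16) = -10
South (P2): min(-3, -10) = -10
ad (P2): min(3, 37, 50, 25) = 3
ae (P2): min(22, -13, -47) = -47
g (P1): max(3, -47) = 3
af (P2): min(33, -40, 24) = -40
ag (P2): min(-34, -11, 37) = -34
h (P1): max(-40, -34) = -34
East (P2): min(3, -34) = -34
ah (P2): min(3, 48) = 3
aj (P2): min(8, 33, -31) = -31
ak (P2): min(-29, 38) = -29
j (P1): max(3, -31, -29) = 3
am (P2): min(-30, -45, 41) = -45
an (P2): min(32, 13, -6) = -6
ap (P2): min(8, 32, -32, 6) = -32
aq (P2): min(-13, -36) = -36
k (P1): max(-45, -6, -32, -36) = -6
West (P2): min(3, -6) = -6
start (P1): max(-37, -10, -34, -6) = -6

-6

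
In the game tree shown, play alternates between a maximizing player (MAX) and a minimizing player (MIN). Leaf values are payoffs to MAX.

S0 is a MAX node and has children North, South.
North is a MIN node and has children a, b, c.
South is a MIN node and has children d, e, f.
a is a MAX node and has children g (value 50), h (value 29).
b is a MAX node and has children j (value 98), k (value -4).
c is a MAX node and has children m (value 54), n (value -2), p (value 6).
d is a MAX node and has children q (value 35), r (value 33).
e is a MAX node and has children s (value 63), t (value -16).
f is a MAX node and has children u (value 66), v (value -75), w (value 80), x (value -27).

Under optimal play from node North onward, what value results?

a (MAX): max(50, 29) = 50
b (MAX): max(98, -4) = 98
c (MAX): max(54, -2, 6) = 54
North (MIN): min(50, 98, 54) = 50

50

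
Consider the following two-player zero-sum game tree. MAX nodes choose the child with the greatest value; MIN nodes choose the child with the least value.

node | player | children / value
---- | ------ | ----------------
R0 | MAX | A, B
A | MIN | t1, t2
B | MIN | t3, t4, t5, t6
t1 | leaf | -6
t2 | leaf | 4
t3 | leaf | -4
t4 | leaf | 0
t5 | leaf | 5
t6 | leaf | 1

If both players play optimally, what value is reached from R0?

A (MIN): min(-6, 4) = -6
B (MIN): min(-4, 0, 5, 1) = -4
R0 (MAX): max(-6, -4) = -4

-4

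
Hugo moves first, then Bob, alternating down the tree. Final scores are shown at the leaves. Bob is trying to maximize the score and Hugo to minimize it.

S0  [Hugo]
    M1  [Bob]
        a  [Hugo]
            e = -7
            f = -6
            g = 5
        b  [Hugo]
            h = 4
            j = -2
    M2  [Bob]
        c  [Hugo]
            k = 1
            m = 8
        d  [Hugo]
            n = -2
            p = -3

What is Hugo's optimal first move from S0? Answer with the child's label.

M1

a (Hugo): min(-7, -6, 5) = -7
b (Hugo): min(4, -2) = -2
M1 (Bob): max(-7, -2) = -2
c (Hugo): min(1, 8) = 1
d (Hugo): min(-2, -3) = -3
M2 (Bob): max(1, -3) = 1
S0 (Hugo): min(-2, 1) = -2
Hugo at S0 wants the lowest of {M1=-2, M2=1}, so chooses M1.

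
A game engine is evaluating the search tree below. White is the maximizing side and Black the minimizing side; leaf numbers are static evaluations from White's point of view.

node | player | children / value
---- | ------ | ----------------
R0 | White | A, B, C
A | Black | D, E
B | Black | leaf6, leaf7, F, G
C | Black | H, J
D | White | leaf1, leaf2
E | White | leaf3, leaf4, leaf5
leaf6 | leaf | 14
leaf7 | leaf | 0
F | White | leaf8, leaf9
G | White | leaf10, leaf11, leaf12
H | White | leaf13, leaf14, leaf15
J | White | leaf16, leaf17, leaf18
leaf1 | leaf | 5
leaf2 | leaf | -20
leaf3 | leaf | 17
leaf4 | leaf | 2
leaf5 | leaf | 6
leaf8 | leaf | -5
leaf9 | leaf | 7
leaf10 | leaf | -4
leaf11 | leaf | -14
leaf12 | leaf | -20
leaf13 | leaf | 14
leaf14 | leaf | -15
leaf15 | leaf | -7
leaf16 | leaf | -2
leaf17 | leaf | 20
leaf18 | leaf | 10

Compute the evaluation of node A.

5

D (White): max(5, -20) = 5
E (White): max(17, 2, 6) = 17
A (Black): min(5, 17) = 5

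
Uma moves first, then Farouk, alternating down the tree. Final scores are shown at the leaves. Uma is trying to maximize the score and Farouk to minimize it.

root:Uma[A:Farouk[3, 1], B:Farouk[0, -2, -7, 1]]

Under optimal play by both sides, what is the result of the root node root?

1

A (Farouk): min(3, 1) = 1
B (Farouk): min(0, -2, -7, 1) = -7
root (Uma): max(1, -7) = 1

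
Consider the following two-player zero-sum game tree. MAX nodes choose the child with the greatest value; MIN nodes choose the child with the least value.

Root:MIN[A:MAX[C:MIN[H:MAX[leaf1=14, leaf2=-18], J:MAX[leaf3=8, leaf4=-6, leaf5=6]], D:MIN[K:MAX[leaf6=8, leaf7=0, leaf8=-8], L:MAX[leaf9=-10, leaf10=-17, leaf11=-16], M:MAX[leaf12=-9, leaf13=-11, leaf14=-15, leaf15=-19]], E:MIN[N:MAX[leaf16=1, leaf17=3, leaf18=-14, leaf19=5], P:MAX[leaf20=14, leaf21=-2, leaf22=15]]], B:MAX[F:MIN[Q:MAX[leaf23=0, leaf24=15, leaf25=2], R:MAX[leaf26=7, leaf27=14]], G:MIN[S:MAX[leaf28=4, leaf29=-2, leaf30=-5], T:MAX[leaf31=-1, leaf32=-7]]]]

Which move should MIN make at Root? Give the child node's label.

A

H (MAX): max(14, -18) = 14
J (MAX): max(8, -6, 6) = 8
C (MIN): min(14, 8) = 8
K (MAX): max(8, 0, -8) = 8
L (MAX): max(-10, -17, -16) = -10
M (MAX): max(-9, -11, -15, -19) = -9
D (MIN): min(8, -10, -9) = -10
N (MAX): max(1, 3, -14, 5) = 5
P (MAX): max(14, -2, 15) = 15
E (MIN): min(5, 15) = 5
A (MAX): max(8, -10, 5) = 8
Q (MAX): max(0, 15, 2) = 15
R (MAX): max(7, 14) = 14
F (MIN): min(15, 14) = 14
S (MAX): max(4, -2, -5) = 4
T (MAX): max(-1, -7) = -1
G (MIN): min(4, -1) = -1
B (MAX): max(14, -1) = 14
Root (MIN): min(8, 14) = 8
MIN at Root wants the lowest of {A=8, B=14}, so chooses A.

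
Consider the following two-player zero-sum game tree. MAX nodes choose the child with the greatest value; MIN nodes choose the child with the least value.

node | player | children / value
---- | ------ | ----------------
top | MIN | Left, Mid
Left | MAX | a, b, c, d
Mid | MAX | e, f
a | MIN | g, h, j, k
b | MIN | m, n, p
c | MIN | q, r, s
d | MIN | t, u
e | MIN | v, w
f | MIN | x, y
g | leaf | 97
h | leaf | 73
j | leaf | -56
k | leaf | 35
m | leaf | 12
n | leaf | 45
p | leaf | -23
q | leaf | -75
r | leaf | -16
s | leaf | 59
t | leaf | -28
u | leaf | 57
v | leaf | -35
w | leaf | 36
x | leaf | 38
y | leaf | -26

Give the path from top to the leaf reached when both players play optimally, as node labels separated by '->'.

a (MIN): min(97, 73, -56, 35) = -56
b (MIN): min(12, 45, -23) = -23
c (MIN): min(-75, -16, 59) = -75
d (MIN): min(-28, 57) = -28
Left (MAX): max(-56, -23, -75, -28) = -23
e (MIN): min(-35, 36) = -35
f (MIN): min(38, -26) = -26
Mid (MAX): max(-35, -26) = -26
top (MIN): min(-23, -26) = -26
At top, MIN picks Mid (lowest: -26).
At Mid, MAX picks f (highest: -26).
At f, MIN picks y (lowest: -26).
Terminal value -26.

top -> Mid -> f -> y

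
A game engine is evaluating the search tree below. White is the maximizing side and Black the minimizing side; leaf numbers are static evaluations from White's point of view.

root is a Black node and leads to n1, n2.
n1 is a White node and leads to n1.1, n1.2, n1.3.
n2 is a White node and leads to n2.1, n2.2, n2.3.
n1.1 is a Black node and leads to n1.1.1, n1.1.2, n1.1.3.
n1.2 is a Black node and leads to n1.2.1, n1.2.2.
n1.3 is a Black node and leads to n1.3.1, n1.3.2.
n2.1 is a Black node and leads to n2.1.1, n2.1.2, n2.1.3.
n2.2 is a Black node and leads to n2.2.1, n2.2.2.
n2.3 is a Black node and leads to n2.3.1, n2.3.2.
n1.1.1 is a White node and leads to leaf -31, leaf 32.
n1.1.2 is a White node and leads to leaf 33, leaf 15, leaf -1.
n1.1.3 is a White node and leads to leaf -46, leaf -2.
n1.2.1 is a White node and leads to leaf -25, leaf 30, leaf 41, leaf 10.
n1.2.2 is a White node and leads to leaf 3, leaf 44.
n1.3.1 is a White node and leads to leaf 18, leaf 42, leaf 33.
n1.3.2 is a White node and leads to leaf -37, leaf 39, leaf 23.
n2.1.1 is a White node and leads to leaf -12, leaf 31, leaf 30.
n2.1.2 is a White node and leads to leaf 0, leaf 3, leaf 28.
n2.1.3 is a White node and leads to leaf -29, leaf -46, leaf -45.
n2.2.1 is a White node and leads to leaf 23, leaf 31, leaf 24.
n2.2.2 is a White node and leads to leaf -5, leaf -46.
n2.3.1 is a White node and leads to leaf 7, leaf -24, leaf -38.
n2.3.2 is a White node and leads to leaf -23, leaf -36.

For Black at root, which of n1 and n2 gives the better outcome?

n2

n1.1.1 (White): max(-31, 32) = 32
n1.1.2 (White): max(33, 15, -1) = 33
n1.1.3 (White): max(-46, -2) = -2
n1.1 (Black): min(32, 33, -2) = -2
n1.2.1 (White): max(-25, 30, 41, 10) = 41
n1.2.2 (White): max(3, 44) = 44
n1.2 (Black): min(41, 44) = 41
n1.3.1 (White): max(18, 42, 33) = 42
n1.3.2 (White): max(-37, 39, 23) = 39
n1.3 (Black): min(42, 39) = 39
n1 (White): max(-2, 41, 39) = 41
n2.1.1 (White): max(-12, 31, 30) = 31
n2.1.2 (White): max(0, 3, 28) = 28
n2.1.3 (White): max(-29, -46, -45) = -29
n2.1 (Black): min(31, 28, -29) = -29
n2.2.1 (White): max(23, 31, 24) = 31
n2.2.2 (White): max(-5, -46) = -5
n2.2 (Black): min(31, -5) = -5
n2.3.1 (White): max(7, -24, -38) = 7
n2.3.2 (White): max(-23, -36) = -23
n2.3 (Black): min(7, -23) = -23
n2 (White): max(-29, -5, -23) = -5
Black prefers the lower value; n1=41, n2=-5. n2 is better since -5 < 41.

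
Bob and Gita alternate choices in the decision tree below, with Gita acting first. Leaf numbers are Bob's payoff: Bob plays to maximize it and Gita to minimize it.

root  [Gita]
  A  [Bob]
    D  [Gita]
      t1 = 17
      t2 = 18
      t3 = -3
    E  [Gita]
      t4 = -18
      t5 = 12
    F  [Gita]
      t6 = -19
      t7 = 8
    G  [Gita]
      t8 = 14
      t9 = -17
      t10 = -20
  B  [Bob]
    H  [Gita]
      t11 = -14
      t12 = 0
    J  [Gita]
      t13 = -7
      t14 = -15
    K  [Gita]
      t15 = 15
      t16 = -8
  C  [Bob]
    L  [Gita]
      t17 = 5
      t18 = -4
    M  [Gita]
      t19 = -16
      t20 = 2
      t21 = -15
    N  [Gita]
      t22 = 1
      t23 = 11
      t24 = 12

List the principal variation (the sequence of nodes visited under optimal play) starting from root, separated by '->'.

D (Gita): min(17, 18, -3) = -3
E (Gita): min(-18, 12) = -18
F (Gita): min(-19, 8) = -19
G (Gita): min(14, -17, -20) = -20
A (Bob): max(-3, -18, -19, -20) = -3
H (Gita): min(-14, 0) = -14
J (Gita): min(-7, -15) = -15
K (Gita): min(15, -8) = -8
B (Bob): max(-14, -15, -8) = -8
L (Gita): min(5, -4) = -4
M (Gita): min(-16, 2, -15) = -16
N (Gita): min(1, 11, 12) = 1
C (Bob): max(-4, -16, 1) = 1
root (Gita): min(-3, -8, 1) = -8
At root, Gita picks B (lowest: -8).
At B, Bob picks K (highest: -8).
At K, Gita picks t16 (lowest: -8).
Terminal value -8.

root -> B -> K -> t16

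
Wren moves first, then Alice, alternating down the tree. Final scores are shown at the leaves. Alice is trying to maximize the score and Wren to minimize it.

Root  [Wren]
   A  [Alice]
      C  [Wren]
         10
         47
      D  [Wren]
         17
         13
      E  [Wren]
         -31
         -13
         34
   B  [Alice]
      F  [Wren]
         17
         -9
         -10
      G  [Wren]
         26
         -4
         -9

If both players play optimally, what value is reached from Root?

C (Wren): min(10, 47) = 10
D (Wren): min(17, 13) = 13
E (Wren): min(-31, -13, 34) = -31
A (Alice): max(10, 13, -31) = 13
F (Wren): min(17, -9, -10) = -10
G (Wren): min(26, -4, -9) = -9
B (Alice): max(-10, -9) = -9
Root (Wren): min(13, -9) = -9

-9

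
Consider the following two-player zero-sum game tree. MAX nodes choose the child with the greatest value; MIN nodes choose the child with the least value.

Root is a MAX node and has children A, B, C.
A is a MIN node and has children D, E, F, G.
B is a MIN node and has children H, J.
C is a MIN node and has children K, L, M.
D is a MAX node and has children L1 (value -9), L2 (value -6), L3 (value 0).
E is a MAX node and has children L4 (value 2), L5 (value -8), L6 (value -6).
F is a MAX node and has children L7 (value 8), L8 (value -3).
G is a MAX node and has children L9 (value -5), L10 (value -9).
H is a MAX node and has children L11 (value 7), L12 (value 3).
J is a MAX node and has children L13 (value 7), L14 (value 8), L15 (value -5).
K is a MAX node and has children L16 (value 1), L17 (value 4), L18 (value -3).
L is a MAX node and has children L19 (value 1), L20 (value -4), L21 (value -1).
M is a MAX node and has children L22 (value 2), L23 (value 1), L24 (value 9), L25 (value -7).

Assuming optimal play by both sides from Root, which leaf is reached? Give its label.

L11

D (MAX): max(-9, -6, 0) = 0
E (MAX): max(2, -8, -6) = 2
F (MAX): max(8, -3) = 8
G (MAX): max(-5, -9) = -5
A (MIN): min(0, 2, 8, -5) = -5
H (MAX): max(7, 3) = 7
J (MAX): max(7, 8, -5) = 8
B (MIN): min(7, 8) = 7
K (MAX): max(1, 4, -3) = 4
L (MAX): max(1, -4, -1) = 1
M (MAX): max(2, 1, 9, -7) = 9
C (MIN): min(4, 1, 9) = 1
Root (MAX): max(-5, 7, 1) = 7
At Root, MAX picks B (highest: 7).
At B, MIN picks H (lowest: 7).
At H, MAX picks L11 (highest: 7).
Terminal value 7.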